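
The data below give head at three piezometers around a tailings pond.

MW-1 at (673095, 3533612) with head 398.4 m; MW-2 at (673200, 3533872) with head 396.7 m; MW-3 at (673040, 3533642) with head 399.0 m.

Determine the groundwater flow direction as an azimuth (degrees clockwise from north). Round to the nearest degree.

082°

With h = a·x + b·y + c and MW-1 as origin, the differences give:
  105·a + 260·b = -1.7
  (-55)·a + 30·b = +0.6
Eliminate b (×30 and ×260, subtract): 17450·a = -207.00 → a = ∂h/∂x = -0.01186
Back-substitute: b = ∂h/∂y = -0.001748.
Flow direction (−∇h) has components (+0.01186 E, +0.001748 N).
Azimuth = atan2(E, N) = atan2(+0.01186, +0.001748) = 81.6° ≈ 082°.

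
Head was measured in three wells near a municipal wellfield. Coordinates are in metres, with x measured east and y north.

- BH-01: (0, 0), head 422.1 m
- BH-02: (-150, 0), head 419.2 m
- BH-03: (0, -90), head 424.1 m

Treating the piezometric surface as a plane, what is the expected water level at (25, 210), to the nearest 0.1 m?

∂h/∂x = (419.2 − 422.1) / (-150 − 0) = +0.01933
∂h/∂y = (424.1 − 422.1) / (-90 − 0) = -0.02222
h(25, 210) = 422.1 + (+0.01933)·(25) + (-0.02222)·(210) = 422.1 +0.483 -4.667 = 417.917 m.

417.9 m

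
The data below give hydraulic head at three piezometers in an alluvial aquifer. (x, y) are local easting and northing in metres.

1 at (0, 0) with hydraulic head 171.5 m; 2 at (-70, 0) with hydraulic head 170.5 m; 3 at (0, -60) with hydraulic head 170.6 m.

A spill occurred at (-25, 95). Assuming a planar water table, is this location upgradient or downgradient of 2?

∂h/∂x = (170.5 − 171.5) / (-70 − 0) = +0.01429
∂h/∂y = (170.6 − 171.5) / (-60 − 0) = +0.01500
Head at (-25, 95) = 171.5 + (+0.01429)·(-25) + (+0.01500)·(95) = 172.57 m.
That is higher than the 170.5 m at 2, so the point is upgradient.

upgradient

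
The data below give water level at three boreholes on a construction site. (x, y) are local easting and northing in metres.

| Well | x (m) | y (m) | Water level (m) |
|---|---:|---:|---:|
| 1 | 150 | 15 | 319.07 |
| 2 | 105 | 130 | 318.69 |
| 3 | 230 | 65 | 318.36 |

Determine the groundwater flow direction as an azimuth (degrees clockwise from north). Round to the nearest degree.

With h = a·x + b·y + c and 1 as origin, the differences give:
  (-45)·a + 115·b = -0.38
  80·a + 50·b = -0.71
Eliminate b (×50 and ×115, subtract): -11450·a = 62.650 → a = ∂h/∂x = -0.005472
Back-substitute: b = ∂h/∂y = -0.005445.
Flow direction (−∇h) has components (+0.005472 E, +0.005445 N).
Azimuth = atan2(E, N) = atan2(+0.005472, +0.005445) = 45.1° ≈ 045°.

045°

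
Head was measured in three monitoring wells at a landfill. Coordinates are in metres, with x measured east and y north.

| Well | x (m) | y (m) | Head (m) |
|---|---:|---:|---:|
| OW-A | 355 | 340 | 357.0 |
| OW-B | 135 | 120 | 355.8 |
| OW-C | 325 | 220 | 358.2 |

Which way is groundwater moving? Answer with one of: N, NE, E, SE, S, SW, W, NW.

With h = a·x + b·y + c and OW-A as origin, the differences give:
  (-220)·a + (-220)·b = -1.2
  (-30)·a + (-120)·b = +1.2
Eliminate b (×(-120) and ×(-220), subtract): 19800·a = 408.00 → a = ∂h/∂x = +0.02061
Back-substitute: b = ∂h/∂y = -0.01515.
Flow = −∇h = (-0.02061 east, +0.01515 north), which points northwest.

NW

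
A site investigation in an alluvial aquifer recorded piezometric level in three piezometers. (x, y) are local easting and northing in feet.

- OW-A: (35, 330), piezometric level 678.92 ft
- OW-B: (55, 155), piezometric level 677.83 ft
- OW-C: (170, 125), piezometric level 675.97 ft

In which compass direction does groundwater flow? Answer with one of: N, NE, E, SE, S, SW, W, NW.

E

With h = a·x + b·y + c and OW-A as origin, the differences give:
  20·a + (-175)·b = -1.09
  135·a + (-205)·b = -2.95
Eliminate b (×(-205) and ×(-175), subtract): 19525·a = -292.800 → a = ∂h/∂x = -0.01500
Back-substitute: b = ∂h/∂y = +0.004515.
Flow = −∇h = (+0.01500 east, -0.004515 north), which points east.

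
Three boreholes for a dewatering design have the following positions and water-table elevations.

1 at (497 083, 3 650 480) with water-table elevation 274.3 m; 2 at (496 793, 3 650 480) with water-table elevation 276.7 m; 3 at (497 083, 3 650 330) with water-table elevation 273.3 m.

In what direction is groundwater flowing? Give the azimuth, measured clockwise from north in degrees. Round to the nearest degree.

129°

∂h/∂x = (276.7 − 274.3) / (496793 − 497083) = -0.008276
∂h/∂y = (273.3 − 274.3) / (3650330 − 3650480) = +0.006667
Flow direction (−∇h) has components (+0.008276 E, -0.006667 N).
Azimuth = atan2(E, N) = atan2(+0.008276, -0.006667) = 128.9° ≈ 129°.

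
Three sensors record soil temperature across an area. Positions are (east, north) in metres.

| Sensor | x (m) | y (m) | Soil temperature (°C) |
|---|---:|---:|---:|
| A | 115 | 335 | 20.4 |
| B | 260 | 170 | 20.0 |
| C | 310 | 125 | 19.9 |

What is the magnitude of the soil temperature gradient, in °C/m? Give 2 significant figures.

0.0033 °C/m

Three-point gradient (reference A): Δ to B = (145, -165, -0.4), Δ to C = (195, -210, -0.5).
∂T/∂x = +0.0008696, ∂T/∂y = +0.003188 (det = 1725).
|∇f| = √(0.0008696² + 0.003188²) = 0.003304 °C/m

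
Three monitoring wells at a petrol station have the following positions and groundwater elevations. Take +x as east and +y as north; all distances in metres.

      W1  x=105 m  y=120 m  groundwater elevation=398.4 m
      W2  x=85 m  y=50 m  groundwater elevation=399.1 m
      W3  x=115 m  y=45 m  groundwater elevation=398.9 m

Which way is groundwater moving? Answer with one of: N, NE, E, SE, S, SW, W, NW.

Differences from W1: to W2 (Δx, Δy, Δh) = (-20, -70, +0.7); to W3 = (10, -75, +0.5).
Determinant of the coordinate differences = (-20)·(-75) − 10·(-70) = 2200.
∂h/∂x = [(+0.7)·(-75) − (+0.5)·(-70)] / 2200 = -0.007955
∂h/∂y = [(-20)·(+0.5) − 10·(+0.7)] / 2200 = -0.007727
Flow = −∇h = (+0.007955 east, +0.007727 north), which points northeast.

NE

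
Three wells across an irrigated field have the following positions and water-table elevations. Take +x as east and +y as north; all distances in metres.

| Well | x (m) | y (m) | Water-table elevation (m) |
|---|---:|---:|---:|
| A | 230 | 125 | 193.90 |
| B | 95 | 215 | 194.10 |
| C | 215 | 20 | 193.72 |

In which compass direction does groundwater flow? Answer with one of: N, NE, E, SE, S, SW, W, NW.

Taking A as reference: B−A = (-135, 90, +0.20); C−A = (-15, -105, -0.18).
Determinant of the coordinate differences = (-135)·(-105) − (-15)·90 = 15525.
∂h/∂x = [(+0.20)·(-105) − (-0.18)·90] / 15525 = -0.0003092
∂h/∂y = [(-135)·(-0.18) − (-15)·(+0.20)] / 15525 = +0.001758
Flow = −∇h = (+0.0003092 east, -0.001758 north), which points south.

S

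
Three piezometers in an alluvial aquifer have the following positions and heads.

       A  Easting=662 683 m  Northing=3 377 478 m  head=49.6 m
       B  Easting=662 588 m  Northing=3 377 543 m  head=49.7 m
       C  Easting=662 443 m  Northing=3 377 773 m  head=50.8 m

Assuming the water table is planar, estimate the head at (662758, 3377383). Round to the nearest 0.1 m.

49.2 m

With h = a·x + b·y + c and A as origin, the differences give:
  (-95)·a + 65·b = +0.1
  (-240)·a + 295·b = +1.2
Eliminate b (×295 and ×65, subtract): -12425·a = -48.50 → a = ∂h/∂x = +0.003903
Back-substitute: b = ∂h/∂y = +0.007243.
h(662758, 3377383) = 49.6 + (+0.003903)·(75) + (+0.007243)·(-95) = 49.6 +0.293 -0.688 = 49.205 m.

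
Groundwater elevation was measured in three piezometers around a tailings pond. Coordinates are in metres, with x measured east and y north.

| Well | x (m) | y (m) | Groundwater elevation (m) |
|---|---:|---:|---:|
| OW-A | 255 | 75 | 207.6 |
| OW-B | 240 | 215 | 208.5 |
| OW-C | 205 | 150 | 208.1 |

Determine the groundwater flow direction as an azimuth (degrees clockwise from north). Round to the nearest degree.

Taking OW-A as reference: OW-B−OW-A = (-15, 140, +0.9); OW-C−OW-A = (-50, 75, +0.5).
Determinant of the coordinate differences = (-15)·75 − (-50)·140 = 5875.
∂h/∂x = [(+0.9)·75 − (+0.5)·140] / 5875 = -0.0004255
∂h/∂y = [(-15)·(+0.5) − (-50)·(+0.9)] / 5875 = +0.006383
Flow direction (−∇h) has components (+0.0004255 E, -0.006383 N).
Azimuth = atan2(E, N) = atan2(+0.0004255, -0.006383) = 176.2° ≈ 176°.

176°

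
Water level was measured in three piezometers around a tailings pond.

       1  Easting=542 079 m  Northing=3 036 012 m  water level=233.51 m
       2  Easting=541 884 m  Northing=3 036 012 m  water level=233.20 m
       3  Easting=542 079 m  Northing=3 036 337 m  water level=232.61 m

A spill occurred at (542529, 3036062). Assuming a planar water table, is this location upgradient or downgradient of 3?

∂h/∂x = (233.20 − 233.51) / (541884 − 542079) = +0.001590
∂h/∂y = (232.61 − 233.51) / (3036337 − 3036012) = -0.002769
Head at (542529, 3036062) = 233.51 + (+0.001590)·(450) + (-0.002769)·(50) = 234.09 m.
That is higher than the 232.61 m at 3, so the point is upgradient.

upgradient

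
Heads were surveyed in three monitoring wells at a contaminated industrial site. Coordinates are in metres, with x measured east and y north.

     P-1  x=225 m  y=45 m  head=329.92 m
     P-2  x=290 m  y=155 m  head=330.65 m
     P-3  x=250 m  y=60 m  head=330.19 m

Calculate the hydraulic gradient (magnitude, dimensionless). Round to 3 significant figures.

0.0106

Three-point gradient (reference P-1): Δ to P-2 = (65, 110, +0.73), Δ to P-3 = (25, 15, +0.27).
∂h/∂x = +0.01056, ∂h/∂y = +0.0003944 (det = -1775).
|∇h| = √(0.01056² + 0.0003944²) = 0.01057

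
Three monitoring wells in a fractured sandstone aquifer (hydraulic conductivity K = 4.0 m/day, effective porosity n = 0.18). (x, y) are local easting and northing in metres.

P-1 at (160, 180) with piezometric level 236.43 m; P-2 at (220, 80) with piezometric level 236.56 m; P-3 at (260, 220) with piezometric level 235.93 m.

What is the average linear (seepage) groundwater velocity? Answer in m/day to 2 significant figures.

Differences from P-1: to P-2 (Δx, Δy, Δh) = (60, -100, +0.13); to P-3 = (100, 40, -0.50).
Determinant of the coordinate differences = 60·40 − 100·(-100) = 12400.
∂h/∂x = [(+0.13)·40 − (-0.50)·(-100)] / 12400 = -0.003613
∂h/∂y = [60·(-0.50) − 100·(+0.13)] / 12400 = -0.003468
|∇h| = √(-0.003613² + -0.003468²) = 0.005008
Seepage velocity v = K·i/n = 4.0 × 0.005008 / 0.18 = 0.1113 m/day.

0.11 m/day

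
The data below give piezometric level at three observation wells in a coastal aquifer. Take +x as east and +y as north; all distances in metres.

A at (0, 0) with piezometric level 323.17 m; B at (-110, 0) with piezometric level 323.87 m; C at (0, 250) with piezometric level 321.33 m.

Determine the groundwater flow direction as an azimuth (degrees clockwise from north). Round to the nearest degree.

∂h/∂x = (323.87 − 323.17) / (-110 − 0) = -0.006364
∂h/∂y = (321.33 − 323.17) / (250 − 0) = -0.007360
Flow direction (−∇h) has components (+0.006364 E, +0.007360 N).
Azimuth = atan2(E, N) = atan2(+0.006364, +0.007360) = 40.8° ≈ 041°.

041°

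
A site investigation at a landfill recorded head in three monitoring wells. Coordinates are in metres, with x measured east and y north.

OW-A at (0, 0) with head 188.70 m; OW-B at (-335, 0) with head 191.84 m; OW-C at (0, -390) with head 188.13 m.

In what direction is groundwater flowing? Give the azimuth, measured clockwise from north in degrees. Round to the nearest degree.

∂h/∂x = (191.84 − 188.70) / (-335 − 0) = -0.009373
∂h/∂y = (188.13 − 188.70) / (-390 − 0) = +0.001462
Flow direction (−∇h) has components (+0.009373 E, -0.001462 N).
Azimuth = atan2(E, N) = atan2(+0.009373, -0.001462) = 98.9° ≈ 099°.

099°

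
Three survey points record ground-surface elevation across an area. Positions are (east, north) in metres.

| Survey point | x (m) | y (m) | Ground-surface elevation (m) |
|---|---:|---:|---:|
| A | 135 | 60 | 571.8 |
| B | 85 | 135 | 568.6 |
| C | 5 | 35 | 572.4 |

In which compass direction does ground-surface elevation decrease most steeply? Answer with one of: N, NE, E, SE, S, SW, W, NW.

N

With z = a·x + b·y + c and A as origin, the differences give:
  (-50)·a + 75·b = -3.2
  (-130)·a + (-25)·b = +0.6
Eliminate b (×(-25) and ×75, subtract): 11000·a = 35.00 → a = ∂z/∂x = +0.003182
Back-substitute: b = ∂z/∂y = -0.04055.
Steepest decrease is along −∇f = (-0.003182 E, +0.04055 N) → north.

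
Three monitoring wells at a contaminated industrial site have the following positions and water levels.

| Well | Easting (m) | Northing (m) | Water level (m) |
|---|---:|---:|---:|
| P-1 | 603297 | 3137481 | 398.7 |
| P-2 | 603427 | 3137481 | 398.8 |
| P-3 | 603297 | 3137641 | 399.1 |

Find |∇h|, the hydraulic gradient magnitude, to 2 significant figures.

∂h/∂x = (398.8 − 398.7) / (603427 − 603297) = +0.0007692
∂h/∂y = (399.1 − 398.7) / (3137641 − 3137481) = +0.002500
|∇h| = √(0.0007692² + 0.002500²) = 0.002616

0.0026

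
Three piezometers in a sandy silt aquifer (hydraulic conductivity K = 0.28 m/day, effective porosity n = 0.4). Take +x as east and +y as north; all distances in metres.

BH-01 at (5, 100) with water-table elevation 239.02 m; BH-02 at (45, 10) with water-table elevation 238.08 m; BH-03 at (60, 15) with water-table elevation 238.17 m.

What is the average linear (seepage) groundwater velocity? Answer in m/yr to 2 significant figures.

Differences from BH-01: to BH-02 (Δx, Δy, Δh) = (40, -90, -0.94); to BH-03 = (55, -85, -0.85).
Solve a·Δx + b·Δy = Δh: det = 40·(-85) − 55·(-90) = 1550.
∂h/∂x = [(-0.94)·(-85) − (-0.85)·(-90)] / 1550 = +0.002194
∂h/∂y = [40·(-0.85) − 55·(-0.94)] / 1550 = +0.01142
|∇h| = √(0.002194² + 0.01142²) = 0.01163
Seepage velocity v = K·i/n = 0.28 × 0.01163 / 0.4 = 0.008141 m/day = 2.974 m/yr.

3.0 m/yr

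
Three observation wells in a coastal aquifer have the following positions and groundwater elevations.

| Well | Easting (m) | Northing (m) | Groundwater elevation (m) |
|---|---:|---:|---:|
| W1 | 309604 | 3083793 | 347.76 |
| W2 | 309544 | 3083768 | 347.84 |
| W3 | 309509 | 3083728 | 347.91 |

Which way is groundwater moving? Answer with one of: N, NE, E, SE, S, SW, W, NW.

NE

Differences from W1: to W2 (Δx, Δy, Δh) = (-60, -25, +0.08); to W3 = (-95, -65, +0.15).
Determinant of the coordinate differences = (-60)·(-65) − (-95)·(-25) = 1525.
∂h/∂x = [(+0.08)·(-65) − (+0.15)·(-25)] / 1525 = -0.0009508
∂h/∂y = [(-60)·(+0.15) − (-95)·(+0.08)] / 1525 = -0.0009180
Flow = −∇h = (+0.0009508 east, +0.0009180 north), which points northeast.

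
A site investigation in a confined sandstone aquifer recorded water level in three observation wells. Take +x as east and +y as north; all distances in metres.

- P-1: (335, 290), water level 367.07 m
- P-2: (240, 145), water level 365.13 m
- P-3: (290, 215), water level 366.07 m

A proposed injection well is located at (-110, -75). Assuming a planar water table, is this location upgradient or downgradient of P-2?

Differences from P-1: to P-2 (Δx, Δy, Δh) = (-95, -145, -1.94); to P-3 = (-45, -75, -1.00).
Determinant of the coordinate differences = (-95)·(-75) − (-45)·(-145) = 600.
∂h/∂x = [(-1.94)·(-75) − (-1.00)·(-145)] / 600 = +0.0008333
∂h/∂y = [(-95)·(-1.00) − (-45)·(-1.94)] / 600 = +0.01283
Head at (-110, -75) = 367.07 + (+0.0008333)·(-445) + (+0.01283)·(-365) = 362.02 m.
That is lower than the 365.13 m at P-2, so the point is downgradient.

downgradient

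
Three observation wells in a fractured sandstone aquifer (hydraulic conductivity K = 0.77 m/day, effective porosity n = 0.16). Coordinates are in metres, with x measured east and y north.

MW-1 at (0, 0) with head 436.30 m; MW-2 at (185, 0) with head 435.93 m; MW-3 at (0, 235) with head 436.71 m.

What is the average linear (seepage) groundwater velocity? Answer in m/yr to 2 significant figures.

∂h/∂x = (435.93 − 436.30) / (185 − 0) = -0.002000
∂h/∂y = (436.71 − 436.30) / (235 − 0) = +0.001745
|∇h| = √(-0.002000² + 0.001745²) = 0.002654
Seepage velocity v = K·i/n = 0.77 × 0.002654 / 0.16 = 0.01277 m/day = 4.664 m/yr.

4.7 m/yr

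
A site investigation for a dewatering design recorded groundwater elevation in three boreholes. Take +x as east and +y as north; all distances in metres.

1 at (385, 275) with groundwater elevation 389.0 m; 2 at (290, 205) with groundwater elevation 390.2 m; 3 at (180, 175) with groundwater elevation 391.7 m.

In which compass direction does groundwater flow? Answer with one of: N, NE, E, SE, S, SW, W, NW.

Taking 1 as reference: 2−1 = (-95, -70, +1.2); 3−1 = (-205, -100, +2.7).
Determinant of the coordinate differences = (-95)·(-100) − (-205)·(-70) = -4850.
∂h/∂x = [(+1.2)·(-100) − (+2.7)·(-70)] / -4850 = -0.01423
∂h/∂y = [(-95)·(+2.7) − (-205)·(+1.2)] / -4850 = +0.002165
Flow = −∇h = (+0.01423 east, -0.002165 north), which points east.

E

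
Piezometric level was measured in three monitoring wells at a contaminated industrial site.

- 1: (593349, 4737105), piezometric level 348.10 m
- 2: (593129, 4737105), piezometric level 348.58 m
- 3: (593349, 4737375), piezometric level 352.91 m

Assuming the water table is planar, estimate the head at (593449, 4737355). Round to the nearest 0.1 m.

∂h/∂x = (348.58 − 348.10) / (593129 − 593349) = -0.002182
∂h/∂y = (352.91 − 348.10) / (4737375 − 4737105) = +0.01781
h(593449, 4737355) = 348.10 + (-0.002182)·(100) + (+0.01781)·(250) = 348.10 -0.218 +4.454 = 352.336 m.

352.3 m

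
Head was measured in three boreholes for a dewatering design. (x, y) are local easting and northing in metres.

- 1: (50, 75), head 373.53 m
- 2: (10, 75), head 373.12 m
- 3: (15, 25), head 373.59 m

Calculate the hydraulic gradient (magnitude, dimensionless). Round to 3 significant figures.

Three-point gradient (reference 1): Δ to 2 = (-40, 0, -0.41), Δ to 3 = (-35, -50, +0.06).
∂h/∂x = +0.01025, ∂h/∂y = -0.008375 (det = 2000).
|∇h| = √(0.01025² + -0.008375²) = 0.01324

0.0132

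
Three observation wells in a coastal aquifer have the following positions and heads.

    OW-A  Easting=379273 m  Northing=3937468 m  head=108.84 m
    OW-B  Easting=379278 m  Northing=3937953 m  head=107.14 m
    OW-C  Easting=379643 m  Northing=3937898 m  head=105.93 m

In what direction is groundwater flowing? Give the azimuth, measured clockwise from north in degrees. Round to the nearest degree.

Three-point gradient (reference OW-A): Δ to OW-B = (5, 485, -1.70), Δ to OW-C = (370, 430, -2.91).
∂h/∂x = -0.003837, ∂h/∂y = -0.003466 (det = -177300).
Flow direction (−∇h) has components (+0.003837 E, +0.003466 N).
Azimuth = atan2(E, N) = atan2(+0.003837, +0.003466) = 47.9° ≈ 048°.

048°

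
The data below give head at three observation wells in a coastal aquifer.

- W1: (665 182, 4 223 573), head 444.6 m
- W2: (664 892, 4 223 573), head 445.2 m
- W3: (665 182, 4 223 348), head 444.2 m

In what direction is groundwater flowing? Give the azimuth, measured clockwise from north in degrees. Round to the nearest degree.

131°

∂h/∂x = (445.2 − 444.6) / (664892 − 665182) = -0.002069
∂h/∂y = (444.2 − 444.6) / (4223348 − 4223573) = +0.001778
Flow direction (−∇h) has components (+0.002069 E, -0.001778 N).
Azimuth = atan2(E, N) = atan2(+0.002069, -0.001778) = 130.7° ≈ 131°.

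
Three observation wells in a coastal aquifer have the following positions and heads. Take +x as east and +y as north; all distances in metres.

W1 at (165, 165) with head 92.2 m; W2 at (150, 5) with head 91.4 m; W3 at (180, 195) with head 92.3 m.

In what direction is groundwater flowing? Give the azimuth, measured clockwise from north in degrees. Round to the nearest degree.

Taking W1 as reference: W2−W1 = (-15, -160, -0.8); W3−W1 = (15, 30, +0.1).
Determinant of the coordinate differences = (-15)·30 − 15·(-160) = 1950.
∂h/∂x = [(-0.8)·30 − (+0.1)·(-160)] / 1950 = -0.004103
∂h/∂y = [(-15)·(+0.1) − 15·(-0.8)] / 1950 = +0.005385
Flow direction (−∇h) has components (+0.004103 E, -0.005385 N).
Azimuth = atan2(E, N) = atan2(+0.004103, -0.005385) = 142.7° ≈ 143°.

143°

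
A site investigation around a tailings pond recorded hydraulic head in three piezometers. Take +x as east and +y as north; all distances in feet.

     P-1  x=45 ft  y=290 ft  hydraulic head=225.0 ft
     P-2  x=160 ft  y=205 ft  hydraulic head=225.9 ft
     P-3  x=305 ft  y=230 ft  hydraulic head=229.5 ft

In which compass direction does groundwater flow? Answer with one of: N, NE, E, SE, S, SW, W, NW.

Three-point gradient (reference P-1): Δ to P-2 = (115, -85, +0.9), Δ to P-3 = (260, -60, +4.5).
∂h/∂x = +0.02161, ∂h/∂y = +0.01865 (det = 15200).
Flow = −∇h = (-0.02161 east, -0.01865 north), which points southwest.

SW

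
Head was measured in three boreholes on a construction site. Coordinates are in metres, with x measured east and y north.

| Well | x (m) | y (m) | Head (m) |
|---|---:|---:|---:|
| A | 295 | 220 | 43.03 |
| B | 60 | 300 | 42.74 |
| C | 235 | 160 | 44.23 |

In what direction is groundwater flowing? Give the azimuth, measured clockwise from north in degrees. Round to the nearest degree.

015°

Three-point gradient (reference A): Δ to B = (-235, 80, -0.29), Δ to C = (-60, -60, +1.20).
∂h/∂x = -0.004159, ∂h/∂y = -0.01584 (det = 18900).
Flow direction (−∇h) has components (+0.004159 E, +0.01584 N).
Azimuth = atan2(E, N) = atan2(+0.004159, +0.01584) = 14.7° ≈ 015°.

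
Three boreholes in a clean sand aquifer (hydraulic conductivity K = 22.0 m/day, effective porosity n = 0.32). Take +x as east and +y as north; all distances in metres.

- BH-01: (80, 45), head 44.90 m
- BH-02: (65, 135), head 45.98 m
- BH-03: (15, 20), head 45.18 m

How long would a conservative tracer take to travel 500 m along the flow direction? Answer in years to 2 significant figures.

With h = a·x + b·y + c and BH-01 as origin, the differences give:
  (-15)·a + 90·b = +1.08
  (-65)·a + (-25)·b = +0.28
Eliminate b (×(-25) and ×90, subtract): 6225·a = -52.200 → a = ∂h/∂x = -0.008386
Back-substitute: b = ∂h/∂y = +0.01060.
|∇h| = √(-0.008386² + 0.01060²) = 0.01352
Seepage velocity v = K·i/n = 22.0 × 0.01352 / 0.32 = 0.9295 m/day.
t = 500 / 0.9295 = 537.9 days = 1.47 years.

1.5 years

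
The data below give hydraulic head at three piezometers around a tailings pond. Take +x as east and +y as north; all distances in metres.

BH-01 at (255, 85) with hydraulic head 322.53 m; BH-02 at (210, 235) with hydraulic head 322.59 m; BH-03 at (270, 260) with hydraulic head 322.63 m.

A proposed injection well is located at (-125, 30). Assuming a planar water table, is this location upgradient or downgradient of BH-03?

With h = a·x + b·y + c and BH-01 as origin, the differences give:
  (-45)·a + 150·b = +0.06
  15·a + 175·b = +0.10
Eliminate b (×175 and ×150, subtract): -10125·a = -4.500 → a = ∂h/∂x = +0.0004444
Back-substitute: b = ∂h/∂y = +0.0005333.
Head at (-125, 30) = 322.53 + (+0.0004444)·(-380) + (+0.0005333)·(-55) = 322.33 m.
That is lower than the 322.63 m at BH-03, so the point is downgradient.

downgradient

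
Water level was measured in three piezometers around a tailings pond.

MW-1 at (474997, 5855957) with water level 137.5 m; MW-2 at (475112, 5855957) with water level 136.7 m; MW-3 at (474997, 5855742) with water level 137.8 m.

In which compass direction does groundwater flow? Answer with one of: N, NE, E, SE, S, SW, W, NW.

E

∂h/∂x = (136.7 − 137.5) / (475112 − 474997) = -0.006957
∂h/∂y = (137.8 − 137.5) / (5855742 − 5855957) = -0.001395
Flow = −∇h = (+0.006957 east, +0.001395 north), which points east.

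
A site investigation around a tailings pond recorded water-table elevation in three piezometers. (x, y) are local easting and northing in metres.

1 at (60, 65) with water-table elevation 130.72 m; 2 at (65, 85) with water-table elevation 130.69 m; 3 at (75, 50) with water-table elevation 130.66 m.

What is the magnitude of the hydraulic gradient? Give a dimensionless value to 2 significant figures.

With h = a·x + b·y + c and 1 as origin, the differences give:
  5·a + 20·b = -0.03
  15·a + (-15)·b = -0.06
Eliminate b (×(-15) and ×20, subtract): -375·a = 1.650 → a = ∂h/∂x = -0.004400
Back-substitute: b = ∂h/∂y = -0.0004000.
|∇h| = √(-0.004400² + -0.0004000²) = 0.004418

0.0044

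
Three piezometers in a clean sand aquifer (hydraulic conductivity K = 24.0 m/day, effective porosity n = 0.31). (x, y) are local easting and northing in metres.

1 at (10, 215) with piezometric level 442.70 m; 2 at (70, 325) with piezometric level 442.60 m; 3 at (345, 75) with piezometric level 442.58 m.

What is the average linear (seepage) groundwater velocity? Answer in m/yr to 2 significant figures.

24 m/yr

Taking 1 as reference: 2−1 = (60, 110, -0.10); 3−1 = (335, -140, -0.12).
Determinant of the coordinate differences = 60·(-140) − 335·110 = -45250.
∂h/∂x = [(-0.10)·(-140) − (-0.12)·110] / -45250 = -0.0006011
∂h/∂y = [60·(-0.12) − 335·(-0.10)] / -45250 = -0.0005812
|∇h| = √(-0.0006011² + -0.0005812²) = 0.0008361
Seepage velocity v = K·i/n = 24.0 × 0.0008361 / 0.31 = 0.06473 m/day = 23.64 m/yr.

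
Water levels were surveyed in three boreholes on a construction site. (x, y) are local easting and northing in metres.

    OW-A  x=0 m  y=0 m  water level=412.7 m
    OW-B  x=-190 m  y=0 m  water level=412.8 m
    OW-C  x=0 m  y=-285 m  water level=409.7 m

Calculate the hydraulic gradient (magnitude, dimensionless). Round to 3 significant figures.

∂h/∂x = (412.8 − 412.7) / (-190 − 0) = -0.0005263
∂h/∂y = (409.7 − 412.7) / (-285 − 0) = +0.01053
|∇h| = √(-0.0005263² + 0.01053²) = 0.01054

0.0105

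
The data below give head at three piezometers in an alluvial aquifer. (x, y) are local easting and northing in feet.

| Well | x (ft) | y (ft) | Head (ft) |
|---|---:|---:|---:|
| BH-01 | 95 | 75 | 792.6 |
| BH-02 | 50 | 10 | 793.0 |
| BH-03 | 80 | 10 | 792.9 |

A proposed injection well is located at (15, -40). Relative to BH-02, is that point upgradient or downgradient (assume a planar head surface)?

upgradient

Three-point gradient (reference BH-01): Δ to BH-02 = (-45, -65, +0.4), Δ to BH-03 = (-15, -65, +0.3).
∂h/∂x = -0.003333, ∂h/∂y = -0.003846 (det = 1950).
Head at (15, -40) = 792.6 + (-0.003333)·(-80) + (-0.003846)·(-115) = 793.31 ft.
That is higher than the 793.0 ft at BH-02, so the point is upgradient.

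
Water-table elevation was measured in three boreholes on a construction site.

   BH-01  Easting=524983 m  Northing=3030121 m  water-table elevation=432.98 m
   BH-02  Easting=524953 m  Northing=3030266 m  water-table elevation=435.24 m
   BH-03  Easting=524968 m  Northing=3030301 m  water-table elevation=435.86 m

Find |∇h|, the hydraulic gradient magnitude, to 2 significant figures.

Differences from BH-01: to BH-02 (Δx, Δy, Δh) = (-30, 145, +2.26); to BH-03 = (-15, 180, +2.88).
Solve a·Δx + b·Δy = Δh: det = (-30)·180 − (-15)·145 = -3225.
∂h/∂x = [(+2.26)·180 − (+2.88)·145] / -3225 = +0.003349
∂h/∂y = [(-30)·(+2.88) − (-15)·(+2.26)] / -3225 = +0.01628
|∇h| = √(0.003349² + 0.01628²) = 0.01662

0.017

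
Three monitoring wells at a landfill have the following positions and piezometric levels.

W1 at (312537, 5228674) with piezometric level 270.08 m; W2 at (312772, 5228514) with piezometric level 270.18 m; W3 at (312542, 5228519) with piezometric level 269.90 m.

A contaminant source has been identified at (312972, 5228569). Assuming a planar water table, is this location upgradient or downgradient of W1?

With h = a·x + b·y + c and W1 as origin, the differences give:
  235·a + (-160)·b = +0.10
  5·a + (-155)·b = -0.18
Eliminate b (×(-155) and ×(-160), subtract): -35625·a = -44.300 → a = ∂h/∂x = +0.001244
Back-substitute: b = ∂h/∂y = +0.001201.
Head at (312972, 5228569) = 270.08 + (+0.001244)·(435) + (+0.001201)·(-105) = 270.49 m.
That is higher than the 270.08 m at W1, so the point is upgradient.

upgradient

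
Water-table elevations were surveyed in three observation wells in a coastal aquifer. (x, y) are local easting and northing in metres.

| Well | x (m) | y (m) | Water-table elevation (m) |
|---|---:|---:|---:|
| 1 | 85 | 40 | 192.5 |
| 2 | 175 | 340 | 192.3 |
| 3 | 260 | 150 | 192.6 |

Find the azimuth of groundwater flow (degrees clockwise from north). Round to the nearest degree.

Differences from 1: to 2 (Δx, Δy, Δh) = (90, 300, -0.2); to 3 = (175, 110, +0.1).
Determinant of the coordinate differences = 90·110 − 175·300 = -42600.
∂h/∂x = [(-0.2)·110 − (+0.1)·300] / -42600 = +0.001221
∂h/∂y = [90·(+0.1) − 175·(-0.2)] / -42600 = -0.001033
Flow direction (−∇h) has components (-0.001221 E, +0.001033 N).
Azimuth = atan2(E, N) = atan2(-0.001221, +0.001033) = 310.2° ≈ 310°.

310°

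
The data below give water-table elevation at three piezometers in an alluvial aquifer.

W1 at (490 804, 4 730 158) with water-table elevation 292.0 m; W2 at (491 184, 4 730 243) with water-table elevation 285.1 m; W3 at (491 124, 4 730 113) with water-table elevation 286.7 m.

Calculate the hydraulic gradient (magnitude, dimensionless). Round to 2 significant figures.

Taking W1 as reference: W2−W1 = (380, 85, -6.9); W3−W1 = (320, -45, -5.3).
Determinant of the coordinate differences = 380·(-45) − 320·85 = -44300.
∂h/∂x = [(-6.9)·(-45) − (-5.3)·85] / -44300 = -0.01718
∂h/∂y = [380·(-5.3) − 320·(-6.9)] / -44300 = -0.004379
|∇h| = √(-0.01718² + -0.004379²) = 0.01773

0.018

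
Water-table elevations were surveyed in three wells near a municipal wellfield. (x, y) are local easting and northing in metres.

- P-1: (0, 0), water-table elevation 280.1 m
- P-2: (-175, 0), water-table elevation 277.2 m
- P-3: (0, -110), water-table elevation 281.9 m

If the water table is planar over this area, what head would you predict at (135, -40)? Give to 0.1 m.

∂h/∂x = (277.2 − 280.1) / (-175 − 0) = +0.01657
∂h/∂y = (281.9 − 280.1) / (-110 − 0) = -0.01636
h(135, -40) = 280.1 + (+0.01657)·(135) + (-0.01636)·(-40) = 280.1 +2.237 +0.655 = 282.992 m.

283.0 m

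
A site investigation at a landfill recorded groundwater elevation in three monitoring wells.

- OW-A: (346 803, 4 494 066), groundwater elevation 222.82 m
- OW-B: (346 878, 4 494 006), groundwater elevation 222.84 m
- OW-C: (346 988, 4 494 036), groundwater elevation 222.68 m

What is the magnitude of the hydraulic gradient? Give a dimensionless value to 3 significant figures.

0.00190

Taking OW-A as reference: OW-B−OW-A = (75, -60, +0.02); OW-C−OW-A = (185, -30, -0.14).
Solve a·Δx + b·Δy = Δh: det = 75·(-30) − 185·(-60) = 8850.
∂h/∂x = [(+0.02)·(-30) − (-0.14)·(-60)] / 8850 = -0.001017
∂h/∂y = [75·(-0.14) − 185·(+0.02)] / 8850 = -0.001605
|∇h| = √(-0.001017² + -0.001605²) = 0.0019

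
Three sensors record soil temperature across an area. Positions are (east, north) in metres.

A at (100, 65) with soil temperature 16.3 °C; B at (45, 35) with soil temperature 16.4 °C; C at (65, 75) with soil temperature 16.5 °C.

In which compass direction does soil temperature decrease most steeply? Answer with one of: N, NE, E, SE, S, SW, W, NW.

SE

With T = a·x + b·y + c and A as origin, the differences give:
  (-55)·a + (-30)·b = +0.1
  (-35)·a + 10·b = +0.2
Eliminate b (×10 and ×(-30), subtract): -1600·a = 7.00 → a = ∂T/∂x = -0.004375
Back-substitute: b = ∂T/∂y = +0.004688.
Steepest decrease is along −∇f = (+0.004375 E, -0.004688 N) → southeast.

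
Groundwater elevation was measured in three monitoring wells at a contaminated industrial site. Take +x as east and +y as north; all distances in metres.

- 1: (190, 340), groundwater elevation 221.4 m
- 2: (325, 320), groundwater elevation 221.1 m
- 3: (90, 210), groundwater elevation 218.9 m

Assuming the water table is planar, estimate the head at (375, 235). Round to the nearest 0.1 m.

219.5 m

Differences from 1: to 2 (Δx, Δy, Δh) = (135, -20, -0.3); to 3 = (-100, -130, -2.5).
Determinant of the coordinate differences = 135·(-130) − (-100)·(-20) = -19550.
∂h/∂x = [(-0.3)·(-130) − (-2.5)·(-20)] / -19550 = +0.0005627
∂h/∂y = [135·(-2.5) − (-100)·(-0.3)] / -19550 = +0.01880
h(375, 235) = 221.4 + (+0.0005627)·(185) + (+0.01880)·(-105) = 221.4 +0.104 -1.974 = 219.530 m.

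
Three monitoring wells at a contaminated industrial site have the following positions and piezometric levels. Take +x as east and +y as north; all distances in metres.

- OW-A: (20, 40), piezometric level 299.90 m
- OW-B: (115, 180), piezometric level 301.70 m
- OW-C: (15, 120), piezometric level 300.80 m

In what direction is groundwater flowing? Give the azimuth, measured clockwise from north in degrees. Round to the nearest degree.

191°

Differences from OW-A: to OW-B (Δx, Δy, Δh) = (95, 140, +1.80); to OW-C = (-5, 80, +0.90).
Determinant of the coordinate differences = 95·80 − (-5)·140 = 8300.
∂h/∂x = [(+1.80)·80 − (+0.90)·140] / 8300 = +0.002169
∂h/∂y = [95·(+0.90) − (-5)·(+1.80)] / 8300 = +0.01139
Flow direction (−∇h) has components (-0.002169 E, -0.01139 N).
Azimuth = atan2(E, N) = atan2(-0.002169, -0.01139) = 190.8° ≈ 191°.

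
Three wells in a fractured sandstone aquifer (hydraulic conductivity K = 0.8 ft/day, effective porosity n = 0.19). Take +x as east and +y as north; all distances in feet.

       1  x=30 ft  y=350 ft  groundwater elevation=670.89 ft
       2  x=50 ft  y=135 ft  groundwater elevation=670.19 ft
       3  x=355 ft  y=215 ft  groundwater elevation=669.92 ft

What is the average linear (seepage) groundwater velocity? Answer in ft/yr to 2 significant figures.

With h = a·x + b·y + c and 1 as origin, the differences give:
  20·a + (-215)·b = -0.70
  325·a + (-135)·b = -0.97
Eliminate b (×(-135) and ×(-215), subtract): 67175·a = -114.050 → a = ∂h/∂x = -0.001698
Back-substitute: b = ∂h/∂y = +0.003098.
|∇h| = √(-0.001698² + 0.003098²) = 0.003533
Seepage velocity v = K·i/n = 0.8 × 0.003533 / 0.19 = 0.01488 ft/day = 5.435 ft/yr.

5.4 ft/yr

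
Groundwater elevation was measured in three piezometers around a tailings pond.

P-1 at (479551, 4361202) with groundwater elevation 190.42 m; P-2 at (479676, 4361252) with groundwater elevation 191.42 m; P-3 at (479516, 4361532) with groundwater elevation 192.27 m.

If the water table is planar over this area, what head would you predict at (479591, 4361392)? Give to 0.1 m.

With h = a·x + b·y + c and P-1 as origin, the differences give:
  125·a + 50·b = +1.00
  (-35)·a + 330·b = +1.85
Eliminate b (×330 and ×50, subtract): 43000·a = 237.500 → a = ∂h/∂x = +0.005523
Back-substitute: b = ∂h/∂y = +0.006192.
h(479591, 4361392) = 190.42 + (+0.005523)·(40) + (+0.006192)·(190) = 190.42 +0.221 +1.176 = 191.817 m.

191.8 m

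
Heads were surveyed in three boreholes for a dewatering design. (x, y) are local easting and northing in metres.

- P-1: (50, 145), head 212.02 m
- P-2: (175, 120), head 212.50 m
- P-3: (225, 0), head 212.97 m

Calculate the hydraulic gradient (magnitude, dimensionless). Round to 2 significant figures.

Differences from P-1: to P-2 (Δx, Δy, Δh) = (125, -25, +0.48); to P-3 = (175, -145, +0.95).
Solve a·Δx + b·Δy = Δh: det = 125·(-145) − 175·(-25) = -13750.
∂h/∂x = [(+0.48)·(-145) − (+0.95)·(-25)] / -13750 = +0.003335
∂h/∂y = [125·(+0.95) − 175·(+0.48)] / -13750 = -0.002527
|∇h| = √(0.003335² + -0.002527²) = 0.004184

0.0042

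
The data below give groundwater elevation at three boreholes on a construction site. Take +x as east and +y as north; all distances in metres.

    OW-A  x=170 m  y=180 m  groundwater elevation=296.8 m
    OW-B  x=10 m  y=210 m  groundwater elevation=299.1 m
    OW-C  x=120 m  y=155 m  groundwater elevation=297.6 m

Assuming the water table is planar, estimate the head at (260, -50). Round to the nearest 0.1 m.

296.0 m

With h = a·x + b·y + c and OW-A as origin, the differences give:
  (-160)·a + 30·b = +2.3
  (-50)·a + (-25)·b = +0.8
Eliminate b (×(-25) and ×30, subtract): 5500·a = -81.50 → a = ∂h/∂x = -0.01482
Back-substitute: b = ∂h/∂y = -0.002364.
h(260, -50) = 296.8 + (-0.01482)·(90) + (-0.002364)·(-230) = 296.8 -1.334 +0.544 = 296.010 m.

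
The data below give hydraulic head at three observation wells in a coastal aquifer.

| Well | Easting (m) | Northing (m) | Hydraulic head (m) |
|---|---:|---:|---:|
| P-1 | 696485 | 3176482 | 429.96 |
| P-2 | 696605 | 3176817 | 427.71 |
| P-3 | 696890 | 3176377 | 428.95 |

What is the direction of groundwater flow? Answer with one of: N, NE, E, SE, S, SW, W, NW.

With h = a·x + b·y + c and P-1 as origin, the differences give:
  120·a + 335·b = -2.25
  405·a + (-105)·b = -1.01
Eliminate b (×(-105) and ×335, subtract): -148275·a = 574.600 → a = ∂h/∂x = -0.003875
Back-substitute: b = ∂h/∂y = -0.005328.
Flow = −∇h = (+0.003875 east, +0.005328 north), which points northeast.

NE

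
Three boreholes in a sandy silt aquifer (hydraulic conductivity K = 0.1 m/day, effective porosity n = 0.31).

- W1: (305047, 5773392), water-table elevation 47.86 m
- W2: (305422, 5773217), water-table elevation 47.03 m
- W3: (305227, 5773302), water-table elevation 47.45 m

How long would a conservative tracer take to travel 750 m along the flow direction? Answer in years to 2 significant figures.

2700 years

Differences from W1: to W2 (Δx, Δy, Δh) = (375, -175, -0.83); to W3 = (180, -90, -0.41).
Solve a·Δx + b·Δy = Δh: det = 375·(-90) − 180·(-175) = -2250.
∂h/∂x = [(-0.83)·(-90) − (-0.41)·(-175)] / -2250 = -0.001311
∂h/∂y = [375·(-0.41) − 180·(-0.83)] / -2250 = +0.001933
|∇h| = √(-0.001311² + 0.001933²) = 0.002336
Seepage velocity v = K·i/n = 0.1 × 0.002336 / 0.31 = 0.0007535 m/day.
t = 750 / 0.0007535 = 9.954e+05 days = 2.73e+03 years.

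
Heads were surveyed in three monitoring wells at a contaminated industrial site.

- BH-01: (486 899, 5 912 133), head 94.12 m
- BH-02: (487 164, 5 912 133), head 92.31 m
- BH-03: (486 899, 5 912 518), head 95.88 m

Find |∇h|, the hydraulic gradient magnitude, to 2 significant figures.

∂h/∂x = (92.31 − 94.12) / (487164 − 486899) = -0.006830
∂h/∂y = (95.88 − 94.12) / (5912518 − 5912133) = +0.004571
|∇h| = √(-0.006830² + 0.004571²) = 0.008218

0.0082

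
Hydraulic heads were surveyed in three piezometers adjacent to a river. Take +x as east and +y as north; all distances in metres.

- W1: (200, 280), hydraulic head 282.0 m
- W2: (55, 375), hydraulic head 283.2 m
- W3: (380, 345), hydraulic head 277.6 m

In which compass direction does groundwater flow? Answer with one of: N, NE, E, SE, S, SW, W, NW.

With h = a·x + b·y + c and W1 as origin, the differences give:
  (-145)·a + 95·b = +1.2
  180·a + 65·b = -4.4
Eliminate b (×65 and ×95, subtract): -26525·a = 496.00 → a = ∂h/∂x = -0.01870
Back-substitute: b = ∂h/∂y = -0.01591.
Flow = −∇h = (+0.01870 east, +0.01591 north), which points northeast.

NE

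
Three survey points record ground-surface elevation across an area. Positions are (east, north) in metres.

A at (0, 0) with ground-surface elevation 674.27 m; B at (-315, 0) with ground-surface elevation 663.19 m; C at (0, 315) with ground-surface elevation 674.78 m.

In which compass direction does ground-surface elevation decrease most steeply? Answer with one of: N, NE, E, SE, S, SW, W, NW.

W

∂z/∂x = (663.19 − 674.27) / (-315 − 0) = +0.03517
∂z/∂y = (674.78 − 674.27) / (315 − 0) = +0.001619
Steepest decrease is along −∇f = (-0.03517 E, -0.001619 N) → west.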